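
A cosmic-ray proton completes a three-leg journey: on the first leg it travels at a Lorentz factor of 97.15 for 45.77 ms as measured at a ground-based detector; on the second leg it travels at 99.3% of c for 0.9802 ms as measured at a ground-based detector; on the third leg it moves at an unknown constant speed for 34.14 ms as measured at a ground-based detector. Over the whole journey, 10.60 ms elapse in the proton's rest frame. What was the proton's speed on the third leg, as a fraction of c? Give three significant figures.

β = 0.956

Leg 1: γ = 97.15; τ_1 = 45.77/97.15 = 0.4711 ms.
Leg 2: β = 0.993; γ = 1/√(1 − 0.993²) = 1/√0.01395 = 8.466; τ_2 = 0.9802/8.466 = 0.1158 ms.
Leg 3: speed unknown; τ_3 = 34.14/γ_3.
Total proper time: 0.4711 + 0.1158 + τ_3 = 10.60, so τ_3 = 10.60 − 0.5869 = 10.01 ms.
γ_3 = 34.14/10.01 = 3.410; β = √(1 − 1/γ²) = √0.9140.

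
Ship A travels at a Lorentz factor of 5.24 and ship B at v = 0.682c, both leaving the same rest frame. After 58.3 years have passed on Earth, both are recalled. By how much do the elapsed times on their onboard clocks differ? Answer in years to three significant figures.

A: γ = 5.24; τ_A = 58.3/5.240 = 11.13 years.
B: γ = 1/√(1 − 0.682²) = 1/√0.5349 = 1.367; τ_B = 58.3/1.367 = 42.64 years.

|τ_A − τ_B| = 31.5 years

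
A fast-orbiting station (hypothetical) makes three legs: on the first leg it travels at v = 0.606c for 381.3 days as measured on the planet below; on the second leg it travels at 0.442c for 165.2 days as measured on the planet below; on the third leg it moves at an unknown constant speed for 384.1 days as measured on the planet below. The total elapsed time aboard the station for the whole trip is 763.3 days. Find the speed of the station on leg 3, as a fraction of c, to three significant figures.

β = 0.584

Leg 1: γ = 1/√(1 − 0.606²) = 1/√0.6328 = 1.257; τ_1 = 381.3/1.257 = 303.3 days.
Leg 2: γ = 1/√(1 − 0.442²) = 1/√0.8046 = 1.115; τ_2 = 165.2/1.115 = 148.2 days.
Leg 3: speed unknown; τ_3 = 384.1/γ_3.
Total proper time: 303.3 + 148.2 + τ_3 = 763.3, so τ_3 = 763.3 − 451.5 = 311.8 days.
γ_3 = 384.1/311.8 = 1.232; β = √(1 − 1/γ²) = √0.3410.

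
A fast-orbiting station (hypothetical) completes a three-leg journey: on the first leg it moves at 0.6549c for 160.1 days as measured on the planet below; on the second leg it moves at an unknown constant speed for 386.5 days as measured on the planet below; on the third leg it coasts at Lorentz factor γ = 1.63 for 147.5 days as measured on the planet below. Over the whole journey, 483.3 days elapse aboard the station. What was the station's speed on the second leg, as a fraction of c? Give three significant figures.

β = 0.711

Leg 1: γ = 1/√(1 − 0.6549²) = 1/√0.5711 = 1.323; τ_1 = 160.1/1.323 = 121.0 days.
Leg 2: speed unknown; τ_2 = 386.5/γ_2.
Leg 3: γ = 1.63; τ_3 = 147.5/1.630 = 90.49 days.
Total proper time: 121.0 + τ_2 + 90.49 = 483.3, so τ_2 = 483.3 − 211.5 = 271.8 days.
γ_2 = 386.5/271.8 = 1.422; β = √(1 − 1/γ²) = √0.5054.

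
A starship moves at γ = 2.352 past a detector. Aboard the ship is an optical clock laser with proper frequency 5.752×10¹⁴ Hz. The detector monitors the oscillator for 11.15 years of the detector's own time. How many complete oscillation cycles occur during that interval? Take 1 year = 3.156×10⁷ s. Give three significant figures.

N = 8.61×10²²

γ = 2.352
During 11.15 years of lab time, the oscillator's proper time advances by τ = Δt/γ = 11.15/2.352 = 4.741 years = 1.496×10⁸ s.
N = f × τ = 5.752×10¹⁴ × 1.496×10⁸ = 8.606×10²².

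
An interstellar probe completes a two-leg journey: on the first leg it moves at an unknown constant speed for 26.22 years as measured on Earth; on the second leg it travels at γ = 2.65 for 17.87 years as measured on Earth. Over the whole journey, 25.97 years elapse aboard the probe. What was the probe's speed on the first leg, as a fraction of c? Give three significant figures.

Leg 1: speed unknown; τ_1 = 26.22/γ_1.
Leg 2: γ = 2.65; τ_2 = 17.87/2.650 = 6.743 years.
Total proper time: τ_1 + 6.743 = 25.97, so τ_1 = 25.97 − 6.743 = 19.23 years.
γ_1 = 26.22/19.23 = 1.364; β = √(1 − 1/γ²) = √0.4623.

β = 0.680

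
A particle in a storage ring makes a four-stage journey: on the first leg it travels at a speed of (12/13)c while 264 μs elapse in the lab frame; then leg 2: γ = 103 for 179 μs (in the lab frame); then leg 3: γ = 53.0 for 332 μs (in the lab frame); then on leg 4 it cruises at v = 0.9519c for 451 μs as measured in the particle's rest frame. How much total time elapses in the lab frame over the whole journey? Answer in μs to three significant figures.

Leg 1: 264 μs is already measured in the lab frame.
Leg 2: 179 μs is already measured in the lab frame.
Leg 3: 332 μs is already measured in the lab frame.
Leg 4: γ = 1/√(1 − 0.9519²) = 1/√0.09389 = 3.264; Δt_4 = 3.264 × 451 = 1472 μs.
Total: 264.0 + 179.0 + 332.0 + 1472 μs.

Δt = 2250 μs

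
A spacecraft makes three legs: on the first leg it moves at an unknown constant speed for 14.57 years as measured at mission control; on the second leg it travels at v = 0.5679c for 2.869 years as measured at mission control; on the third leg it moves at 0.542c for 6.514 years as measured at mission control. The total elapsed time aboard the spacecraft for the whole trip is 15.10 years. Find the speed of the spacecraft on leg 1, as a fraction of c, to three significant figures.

β = 0.867

Leg 1: speed unknown; τ_1 = 14.57/γ_1.
Leg 2: γ = 1/√(1 − 0.5679²) = 1/√0.6775 = 1.215; τ_2 = 2.869/1.215 = 2.361 years.
Leg 3: γ = 1/√(1 − 0.542²) = 1/√0.7062 = 1.190; τ_3 = 6.514/1.190 = 5.474 years.
Total proper time: τ_1 + 2.361 + 5.474 = 15.10, so τ_1 = 15.10 − 7.836 = 7.264 years.
γ_1 = 14.57/7.264 = 2.006; β = √(1 − 1/γ²) = √0.7514.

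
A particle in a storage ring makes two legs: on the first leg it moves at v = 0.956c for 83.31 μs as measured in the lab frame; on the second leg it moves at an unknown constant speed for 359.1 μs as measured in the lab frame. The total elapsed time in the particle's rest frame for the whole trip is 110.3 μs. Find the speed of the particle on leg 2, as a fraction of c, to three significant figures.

β = 0.971

Leg 1: γ = 1/√(1 − 0.956²) = 1/√0.08606 = 3.409; τ_1 = 83.31/3.409 = 24.44 μs.
Leg 2: speed unknown; τ_2 = 359.1/γ_2.
Total proper time: 24.44 + τ_2 = 110.3, so τ_2 = 110.3 − 24.44 = 85.86 μs.
γ_2 = 359.1/85.86 = 4.182; β = √(1 − 1/γ²) = √0.9428.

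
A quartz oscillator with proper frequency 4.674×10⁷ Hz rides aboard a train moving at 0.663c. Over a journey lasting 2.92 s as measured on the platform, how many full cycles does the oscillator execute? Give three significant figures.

N = 1.02×10⁸

γ = 1/√(1 − 0.663²) = 1/√0.5604 = 1.336
The oscillator's own cycle count is N = f × τ where τ is the proper time on the train. τ = Δt/γ = 2.92/1.336 = 2.186 s = 2.186×10⁰ s.
N = 4.674×10⁷ × 2.186×10⁰ = 1.022×10⁸.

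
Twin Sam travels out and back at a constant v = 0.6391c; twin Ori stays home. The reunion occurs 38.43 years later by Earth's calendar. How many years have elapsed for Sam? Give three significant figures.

τ = 29.6 years

γ = 1/√(1 − 0.6391²) = 1/√0.5916 = 1.300
Sam's clock measures proper time along the trip: τ = Δt/γ = 38.43/1.300 years.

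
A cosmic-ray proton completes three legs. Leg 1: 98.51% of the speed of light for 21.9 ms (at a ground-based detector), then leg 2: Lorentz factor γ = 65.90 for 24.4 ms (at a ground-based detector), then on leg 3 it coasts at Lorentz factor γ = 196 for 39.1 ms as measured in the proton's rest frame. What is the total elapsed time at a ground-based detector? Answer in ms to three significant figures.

Δt = 7710 ms

Leg 1: 21.9 ms is already measured at a ground-based detector.
Leg 2: 24.4 ms is already measured at a ground-based detector.
Leg 3: γ = 196; Δt_3 = 196.0 × 39.1 = 7664 ms.
Total: 21.90 + 24.40 + 7664 ms.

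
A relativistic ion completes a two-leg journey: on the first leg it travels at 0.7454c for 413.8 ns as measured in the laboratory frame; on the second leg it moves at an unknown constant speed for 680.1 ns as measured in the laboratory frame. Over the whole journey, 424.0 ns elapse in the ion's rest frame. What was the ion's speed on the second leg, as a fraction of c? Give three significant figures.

β = 0.976

Leg 1: γ = 1/√(1 − 0.7454²) = 1/√0.4444 = 1.500; τ_1 = 413.8/1.500 = 275.8 ns.
Leg 2: speed unknown; τ_2 = 680.1/γ_2.
Total proper time: 275.8 + τ_2 = 424.0, so τ_2 = 424.0 − 275.8 = 148.2 ns.
γ_2 = 680.1/148.2 = 4.591; β = √(1 − 1/γ²) = √0.9525.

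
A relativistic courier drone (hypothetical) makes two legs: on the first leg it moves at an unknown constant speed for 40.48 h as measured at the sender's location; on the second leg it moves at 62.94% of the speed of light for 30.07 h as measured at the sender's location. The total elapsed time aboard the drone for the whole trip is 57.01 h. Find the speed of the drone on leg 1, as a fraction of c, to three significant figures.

Leg 1: speed unknown; τ_1 = 40.48/γ_1.
Leg 2: β = 0.6294; γ = 1/√(1 − 0.6294²) = 1/√0.6039 = 1.287; τ_2 = 30.07/1.287 = 23.37 h.
Total proper time: τ_1 + 23.37 = 57.01, so τ_1 = 57.01 − 23.37 = 33.64 h.
γ_1 = 40.48/33.64 = 1.203; β = √(1 − 1/γ²) = √0.3093.

β = 0.556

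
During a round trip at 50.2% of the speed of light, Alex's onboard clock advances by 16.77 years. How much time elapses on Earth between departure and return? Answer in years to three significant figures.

β = 0.502; γ = 1/√(1 − 0.502²) = 1/√0.7480 = 1.156
Earth-frame duration is the dilated interval: Δt = γτ = 1.156 × 16.77 years.

Δt = 19.4 years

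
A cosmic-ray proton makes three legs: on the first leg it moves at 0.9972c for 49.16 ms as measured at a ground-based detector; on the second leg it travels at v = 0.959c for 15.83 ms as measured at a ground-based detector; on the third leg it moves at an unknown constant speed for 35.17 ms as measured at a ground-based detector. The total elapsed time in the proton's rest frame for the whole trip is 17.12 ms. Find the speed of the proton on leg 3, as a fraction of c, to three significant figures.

β = 0.967

Leg 1: γ = 1/√(1 − 0.9972²) = 1/√0.005592 = 13.37; τ_1 = 49.16/13.37 = 3.676 ms.
Leg 2: γ = 1/√(1 − 0.959²) = 1/√0.08032 = 3.529; τ_2 = 15.83/3.529 = 4.486 ms.
Leg 3: speed unknown; τ_3 = 35.17/γ_3.
Total proper time: 3.676 + 4.486 + τ_3 = 17.12, so τ_3 = 17.12 − 8.163 = 8.957 ms.
γ_3 = 35.17/8.957 = 3.926; β = √(1 − 1/γ²) = √0.9351.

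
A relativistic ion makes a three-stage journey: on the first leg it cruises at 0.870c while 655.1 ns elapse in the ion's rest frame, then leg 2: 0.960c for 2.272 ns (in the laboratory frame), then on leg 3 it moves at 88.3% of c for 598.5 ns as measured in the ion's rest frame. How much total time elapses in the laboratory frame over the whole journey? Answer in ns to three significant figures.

Leg 1: γ = 1/√(1 − 0.870²) = 1/√0.2431 = 2.028; Δt_1 = 2.028 × 655.1 = 1329 ns.
Leg 2: 2.272 ns is already measured in the laboratory frame.
Leg 3: β = 0.883; γ = 1/√(1 − 0.883²) = 1/√0.2203 = 2.131; Δt_3 = 2.131 × 598.5 = 1275 ns.
Total: 1329 + 2.272 + 1275 ns.

Δt = 2610 ns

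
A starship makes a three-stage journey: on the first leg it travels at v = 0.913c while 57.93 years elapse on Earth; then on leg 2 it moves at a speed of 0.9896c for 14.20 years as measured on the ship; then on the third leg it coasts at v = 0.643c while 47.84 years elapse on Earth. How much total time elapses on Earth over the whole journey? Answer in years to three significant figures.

Δt = 204 years

Leg 1: 57.93 years is already measured on Earth.
Leg 2: γ = 1/√(1 − 0.9896²) = 1/√0.02069 = 6.952; Δt_2 = 6.952 × 14.20 = 98.72 years.
Leg 3: 47.84 years is already measured on Earth.
Total: 57.93 + 98.72 + 47.84 years.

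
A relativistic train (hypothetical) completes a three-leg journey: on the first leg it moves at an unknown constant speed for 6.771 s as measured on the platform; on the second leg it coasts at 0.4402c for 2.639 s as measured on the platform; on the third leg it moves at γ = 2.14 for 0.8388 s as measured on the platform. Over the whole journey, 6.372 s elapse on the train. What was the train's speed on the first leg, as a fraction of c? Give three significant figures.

β = 0.846

Leg 1: speed unknown; τ_1 = 6.771/γ_1.
Leg 2: γ = 1/√(1 − 0.4402²) = 1/√0.8062 = 1.114; τ_2 = 2.639/1.114 = 2.370 s.
Leg 3: γ = 2.14; τ_3 = 0.8388/2.140 = 0.3920 s.
Total proper time: τ_1 + 2.370 + 0.3920 = 6.372, so τ_1 = 6.372 − 2.762 = 3.610 s.
γ_1 = 6.771/3.610 = 1.875; β = √(1 − 1/γ²) = √0.7157.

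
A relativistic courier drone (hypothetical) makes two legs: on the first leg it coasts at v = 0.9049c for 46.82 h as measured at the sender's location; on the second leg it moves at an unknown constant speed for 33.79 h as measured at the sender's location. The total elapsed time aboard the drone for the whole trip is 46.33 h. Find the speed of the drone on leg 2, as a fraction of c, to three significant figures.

Leg 1: γ = 1/√(1 − 0.9049²) = 1/√0.1812 = 2.349; τ_1 = 46.82/2.349 = 19.93 h.
Leg 2: speed unknown; τ_2 = 33.79/γ_2.
Total proper time: 19.93 + τ_2 = 46.33, so τ_2 = 46.33 − 19.93 = 26.40 h.
γ_2 = 33.79/26.40 = 1.280; β = √(1 − 1/γ²) = √0.3895.

β = 0.624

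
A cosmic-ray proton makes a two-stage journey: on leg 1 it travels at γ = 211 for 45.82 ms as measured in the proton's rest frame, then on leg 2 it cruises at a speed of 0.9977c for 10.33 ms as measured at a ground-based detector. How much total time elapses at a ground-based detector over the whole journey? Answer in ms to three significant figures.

Leg 1: γ = 211; Δt_1 = 211.0 × 45.82 = 9668 ms.
Leg 2: 10.33 ms is already measured at a ground-based detector.
Total: 9668 + 10.33 ms.

Δt = 9680 ms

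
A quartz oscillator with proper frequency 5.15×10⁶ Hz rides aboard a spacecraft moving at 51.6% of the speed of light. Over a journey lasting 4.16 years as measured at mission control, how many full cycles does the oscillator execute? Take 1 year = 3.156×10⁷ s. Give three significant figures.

β = 0.516; γ = 1/√(1 − 0.516²) = 1/√0.7337 = 1.167
The oscillator's own cycle count is N = f × τ where τ is the proper time aboard the spacecraft. τ = Δt/γ = 4.16/1.167 = 3.563 years = 1.125×10⁸ s.
N = 5.15×10⁶ × 1.125×10⁸ = 5.792×10¹⁴.

N = 5.79×10¹⁴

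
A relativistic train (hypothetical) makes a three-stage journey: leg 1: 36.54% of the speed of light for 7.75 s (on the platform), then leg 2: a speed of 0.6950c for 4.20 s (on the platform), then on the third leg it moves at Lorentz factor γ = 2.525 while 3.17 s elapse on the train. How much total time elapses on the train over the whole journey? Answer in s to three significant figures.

τ = 13.4 s

Leg 1: β = 0.3654; γ = 1/√(1 − 0.3654²) = 1/√0.8665 = 1.074; τ_1 = 7.75/1.074 = 7.214 s.
Leg 2: γ = 1/√(1 − 0.6950²) = 1/√0.5170 = 1.391; τ_2 = 4.20/1.391 = 3.020 s.
Leg 3: 3.17 s is already measured on the train.
Total: 7.214 + 3.020 + 3.170 s.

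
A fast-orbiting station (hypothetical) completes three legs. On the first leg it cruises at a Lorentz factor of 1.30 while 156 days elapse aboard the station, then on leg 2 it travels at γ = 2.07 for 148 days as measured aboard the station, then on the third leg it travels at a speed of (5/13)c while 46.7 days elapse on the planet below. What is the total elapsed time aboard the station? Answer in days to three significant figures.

Leg 1: 156 days is already measured aboard the station.
Leg 2: 148 days is already measured aboard the station.
Leg 3: γ = 1/√(1 − (5/13)²) = 13/12 ≈ 1.083; τ_3 = 46.7/1.083 = 43.11 days.
Total: 156.0 + 148.0 + 43.11 days.

τ = 347 days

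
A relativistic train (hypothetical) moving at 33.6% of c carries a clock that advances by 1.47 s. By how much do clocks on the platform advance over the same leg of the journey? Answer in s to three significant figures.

Δt = 1.56 s

β = 0.336; γ = 1/√(1 − 0.336²) = 1/√0.8871 = 1.062
The interval measured on the train is the proper time (both events occur at the same place in that frame); the lab-frame interval is Δt = γτ = 1.062 × 1.47 s.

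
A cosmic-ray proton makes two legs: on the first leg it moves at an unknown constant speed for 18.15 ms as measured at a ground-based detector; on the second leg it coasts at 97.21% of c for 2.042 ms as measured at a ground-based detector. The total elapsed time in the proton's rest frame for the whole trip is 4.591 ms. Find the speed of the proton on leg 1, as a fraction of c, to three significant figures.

Leg 1: speed unknown; τ_1 = 18.15/γ_1.
Leg 2: β = 0.9721; γ = 1/√(1 − 0.9721²) = 1/√0.05502 = 4.263; τ_2 = 2.042/4.263 = 0.4790 ms.
Total proper time: τ_1 + 0.4790 = 4.591, so τ_1 = 4.591 − 0.4790 = 4.112 ms.
γ_1 = 18.15/4.112 = 4.414; β = √(1 − 1/γ²) = √0.9487.

β = 0.974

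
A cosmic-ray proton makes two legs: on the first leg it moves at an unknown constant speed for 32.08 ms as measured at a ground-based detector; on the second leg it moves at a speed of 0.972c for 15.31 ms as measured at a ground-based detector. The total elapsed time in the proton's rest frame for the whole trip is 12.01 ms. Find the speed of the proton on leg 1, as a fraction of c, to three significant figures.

β = 0.965

Leg 1: speed unknown; τ_1 = 32.08/γ_1.
Leg 2: γ = 1/√(1 − 0.972²) = 1/√0.05522 = 4.256; τ_2 = 15.31/4.256 = 3.598 ms.
Total proper time: τ_1 + 3.598 = 12.01, so τ_1 = 12.01 − 3.598 = 8.412 ms.
γ_1 = 32.08/8.412 = 3.813; β = √(1 − 1/γ²) = √0.9312.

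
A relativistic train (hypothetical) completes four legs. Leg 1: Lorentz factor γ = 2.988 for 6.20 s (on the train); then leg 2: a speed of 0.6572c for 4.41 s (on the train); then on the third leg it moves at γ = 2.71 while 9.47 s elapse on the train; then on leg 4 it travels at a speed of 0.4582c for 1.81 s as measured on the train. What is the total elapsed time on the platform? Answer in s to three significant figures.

Leg 1: γ = 2.988; Δt_1 = 2.988 × 6.20 = 18.53 s.
Leg 2: γ = 1/√(1 − 0.6572²) = 1/√0.5681 = 1.327; Δt_2 = 1.327 × 4.41 = 5.851 s.
Leg 3: γ = 2.71; Δt_3 = 2.710 × 9.47 = 25.66 s.
Leg 4: γ = 1/√(1 − 0.4582²) = 1/√0.7901 = 1.125; Δt_4 = 1.125 × 1.81 = 2.036 s.
Total: 18.53 + 5.851 + 25.66 + 2.036 s.

Δt = 52.1 s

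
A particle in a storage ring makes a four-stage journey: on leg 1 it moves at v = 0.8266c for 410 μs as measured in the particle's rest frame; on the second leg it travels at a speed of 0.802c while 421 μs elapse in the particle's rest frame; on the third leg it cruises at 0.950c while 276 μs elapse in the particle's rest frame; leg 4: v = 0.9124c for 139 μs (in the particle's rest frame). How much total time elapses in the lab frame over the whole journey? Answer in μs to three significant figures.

Δt = 2660 μs

Leg 1: γ = 1/√(1 − 0.8266²) = 1/√0.3167 = 1.777; Δt_1 = 1.777 × 410 = 728.5 μs.
Leg 2: γ = 1/√(1 − 0.802²) = 1/√0.3568 = 1.674; Δt_2 = 1.674 × 421 = 704.8 μs.
Leg 3: γ = 1/√(1 − 0.950²) = 1/√0.09750 = 3.203; Δt_3 = 3.203 × 276 = 883.9 μs.
Leg 4: γ = 1/√(1 − 0.9124²) = 1/√0.1675 = 2.443; Δt_4 = 2.443 × 139 = 339.6 μs.
Total: 728.5 + 704.8 + 883.9 + 339.6 μs.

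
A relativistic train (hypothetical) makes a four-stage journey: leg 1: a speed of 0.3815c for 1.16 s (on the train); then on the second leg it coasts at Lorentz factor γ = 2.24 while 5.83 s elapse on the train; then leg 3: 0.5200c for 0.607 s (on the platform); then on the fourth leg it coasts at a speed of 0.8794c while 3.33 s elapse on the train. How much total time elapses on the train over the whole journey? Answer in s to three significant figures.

Leg 1: 1.16 s is already measured on the train.
Leg 2: 5.83 s is already measured on the train.
Leg 3: γ = 1/√(1 − 0.5200²) = 1/√0.7296 = 1.171; τ_3 = 0.607/1.171 = 0.5185 s.
Leg 4: 3.33 s is already measured on the train.
Total: 1.160 + 5.830 + 0.5185 + 3.330 s.

τ = 10.8 s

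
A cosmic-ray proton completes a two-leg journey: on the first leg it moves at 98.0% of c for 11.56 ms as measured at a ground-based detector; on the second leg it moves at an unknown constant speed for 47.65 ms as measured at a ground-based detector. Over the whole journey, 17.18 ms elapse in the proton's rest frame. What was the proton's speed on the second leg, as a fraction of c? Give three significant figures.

Leg 1: β = 0.980; γ = 1/√(1 − 0.980²) = 1/√0.03960 = 5.025; τ_1 = 11.56/5.025 = 2.300 ms.
Leg 2: speed unknown; τ_2 = 47.65/γ_2.
Total proper time: 2.300 + τ_2 = 17.18, so τ_2 = 17.18 − 2.300 = 14.88 ms.
γ_2 = 47.65/14.88 = 3.202; β = √(1 − 1/γ²) = √0.9025.

β = 0.950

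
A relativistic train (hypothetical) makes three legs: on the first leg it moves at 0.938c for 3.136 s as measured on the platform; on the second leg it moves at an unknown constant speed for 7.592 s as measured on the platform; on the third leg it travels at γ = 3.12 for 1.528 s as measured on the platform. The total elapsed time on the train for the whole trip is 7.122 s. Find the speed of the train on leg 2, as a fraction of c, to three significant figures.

β = 0.683

Leg 1: γ = 1/√(1 − 0.938²) = 1/√0.1202 = 2.885; τ_1 = 3.136/2.885 = 1.087 s.
Leg 2: speed unknown; τ_2 = 7.592/γ_2.
Leg 3: γ = 3.12; τ_3 = 1.528/3.120 = 0.4897 s.
Total proper time: 1.087 + τ_2 + 0.4897 = 7.122, so τ_2 = 7.122 − 1.577 = 5.545 s.
γ_2 = 7.592/5.545 = 1.369; β = √(1 − 1/γ²) = √0.4665.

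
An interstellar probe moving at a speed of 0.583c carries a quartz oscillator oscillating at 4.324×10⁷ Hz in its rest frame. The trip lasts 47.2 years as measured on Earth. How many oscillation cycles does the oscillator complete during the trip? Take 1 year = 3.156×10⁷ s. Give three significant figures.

γ = 1/√(1 − 0.583²) = 1/√0.6601 = 1.231
The oscillator's own cycle count is N = f × τ where τ is the proper time aboard the probe. τ = Δt/γ = 47.2/1.231 = 38.35 years = 1.210×10⁹ s.
N = 4.324×10⁷ × 1.210×10⁹ = 5.233×10¹⁶.

N = 5.23×10¹⁶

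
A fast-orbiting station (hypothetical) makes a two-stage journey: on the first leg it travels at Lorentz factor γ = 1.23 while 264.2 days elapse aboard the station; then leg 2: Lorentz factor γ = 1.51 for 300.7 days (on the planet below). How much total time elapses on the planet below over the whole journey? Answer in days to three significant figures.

Δt = 626 days

Leg 1: γ = 1.23; Δt_1 = 1.230 × 264.2 = 325.0 days.
Leg 2: 300.7 days is already measured on the planet below.
Total: 325.0 + 300.7 days.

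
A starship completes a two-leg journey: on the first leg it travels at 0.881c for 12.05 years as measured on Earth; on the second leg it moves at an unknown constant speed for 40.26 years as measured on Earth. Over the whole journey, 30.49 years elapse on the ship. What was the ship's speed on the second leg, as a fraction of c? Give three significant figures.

Leg 1: γ = 1/√(1 − 0.881²) = 1/√0.2238 = 2.114; τ_1 = 12.05/2.114 = 5.701 years.
Leg 2: speed unknown; τ_2 = 40.26/γ_2.
Total proper time: 5.701 + τ_2 = 30.49, so τ_2 = 30.49 − 5.701 = 24.79 years.
γ_2 = 40.26/24.79 = 1.624; β = √(1 − 1/γ²) = √0.6209.

β = 0.788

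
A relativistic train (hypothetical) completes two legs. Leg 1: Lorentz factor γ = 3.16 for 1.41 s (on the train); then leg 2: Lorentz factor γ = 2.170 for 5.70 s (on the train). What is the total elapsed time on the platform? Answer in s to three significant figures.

Δt = 16.8 s

Leg 1: γ = 3.16; Δt_1 = 3.160 × 1.41 = 4.456 s.
Leg 2: γ = 2.170; Δt_2 = 2.170 × 5.70 = 12.37 s.
Total: 4.456 + 12.37 s.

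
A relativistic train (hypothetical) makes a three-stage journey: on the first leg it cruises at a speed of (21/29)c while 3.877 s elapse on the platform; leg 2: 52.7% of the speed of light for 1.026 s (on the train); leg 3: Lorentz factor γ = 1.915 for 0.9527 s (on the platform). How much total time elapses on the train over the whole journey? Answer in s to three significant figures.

τ = 4.20 s

Leg 1: γ = 1/√(1 − (21/29)²) = 29/20 = 1.450; τ_1 = 3.877/1.450 = 2.674 s.
Leg 2: 1.026 s is already measured on the train.
Leg 3: γ = 1.915; τ_3 = 0.9527/1.915 = 0.4975 s.
Total: 2.674 + 1.026 + 0.4975 s.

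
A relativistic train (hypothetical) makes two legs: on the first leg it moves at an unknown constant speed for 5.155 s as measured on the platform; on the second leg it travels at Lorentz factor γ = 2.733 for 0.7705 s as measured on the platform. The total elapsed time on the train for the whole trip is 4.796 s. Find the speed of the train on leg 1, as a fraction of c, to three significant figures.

Leg 1: speed unknown; τ_1 = 5.155/γ_1.
Leg 2: γ = 2.733; τ_2 = 0.7705/2.733 = 0.2819 s.
Total proper time: τ_1 + 0.2819 = 4.796, so τ_1 = 4.796 − 0.2819 = 4.514 s.
γ_1 = 5.155/4.514 = 1.142; β = √(1 − 1/γ²) = √0.2332.

β = 0.483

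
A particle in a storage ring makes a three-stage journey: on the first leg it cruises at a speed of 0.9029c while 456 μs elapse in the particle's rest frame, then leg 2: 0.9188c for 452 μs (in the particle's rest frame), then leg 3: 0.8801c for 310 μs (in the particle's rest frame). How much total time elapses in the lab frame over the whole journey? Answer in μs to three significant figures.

Δt = 2860 μs

Leg 1: γ = 1/√(1 − 0.9029²) = 1/√0.1848 = 2.326; Δt_1 = 2.326 × 456 = 1061 μs.
Leg 2: γ = 1/√(1 − 0.9188²) = 1/√0.1558 = 2.533; Δt_2 = 2.533 × 452 = 1145 μs.
Leg 3: γ = 1/√(1 − 0.8801²) = 1/√0.2254 = 2.106; Δt_3 = 2.106 × 310 = 652.9 μs.
Total: 1061 + 1145 + 652.9 μs.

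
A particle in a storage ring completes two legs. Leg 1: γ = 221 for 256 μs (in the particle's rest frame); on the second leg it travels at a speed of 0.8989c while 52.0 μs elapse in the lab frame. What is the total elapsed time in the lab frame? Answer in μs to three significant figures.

Leg 1: γ = 221; Δt_1 = 221.0 × 256 = 5.658×10⁴ μs.
Leg 2: 52.0 μs is already measured in the lab frame.
Total: 5.658×10⁴ + 52.00 μs.

Δt = 5.66×10⁴ μs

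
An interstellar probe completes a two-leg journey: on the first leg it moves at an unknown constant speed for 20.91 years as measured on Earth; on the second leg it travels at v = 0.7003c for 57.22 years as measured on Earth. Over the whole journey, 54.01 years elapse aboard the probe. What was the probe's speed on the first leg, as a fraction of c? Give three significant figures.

β = 0.777

Leg 1: speed unknown; τ_1 = 20.91/γ_1.
Leg 2: γ = 1/√(1 − 0.7003²) = 1/√0.5096 = 1.401; τ_2 = 57.22/1.401 = 40.85 years.
Total proper time: τ_1 + 40.85 = 54.01, so τ_1 = 54.01 − 40.85 = 13.16 years.
γ_1 = 20.91/13.16 = 1.588; β = √(1 − 1/γ²) = √0.6037.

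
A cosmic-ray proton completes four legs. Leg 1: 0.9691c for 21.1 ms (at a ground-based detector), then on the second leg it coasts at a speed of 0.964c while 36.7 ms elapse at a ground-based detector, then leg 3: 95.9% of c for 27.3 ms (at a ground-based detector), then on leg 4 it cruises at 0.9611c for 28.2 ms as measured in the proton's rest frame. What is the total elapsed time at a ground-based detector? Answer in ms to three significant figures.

Δt = 187 ms

Leg 1: 21.1 ms is already measured at a ground-based detector.
Leg 2: 36.7 ms is already measured at a ground-based detector.
Leg 3: 27.3 ms is already measured at a ground-based detector.
Leg 4: γ = 1/√(1 − 0.9611²) = 1/√0.07629 = 3.621; Δt_4 = 3.621 × 28.2 = 102.1 ms.
Total: 21.10 + 36.70 + 27.30 + 102.1 ms.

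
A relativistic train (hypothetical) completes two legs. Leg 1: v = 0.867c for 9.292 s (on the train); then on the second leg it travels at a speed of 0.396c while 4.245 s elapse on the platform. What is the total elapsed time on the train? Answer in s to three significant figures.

τ = 13.2 s

Leg 1: 9.292 s is already measured on the train.
Leg 2: γ = 1/√(1 − 0.396²) = 1/√0.8432 = 1.089; τ_2 = 4.245/1.089 = 3.898 s.
Total: 9.292 + 3.898 s.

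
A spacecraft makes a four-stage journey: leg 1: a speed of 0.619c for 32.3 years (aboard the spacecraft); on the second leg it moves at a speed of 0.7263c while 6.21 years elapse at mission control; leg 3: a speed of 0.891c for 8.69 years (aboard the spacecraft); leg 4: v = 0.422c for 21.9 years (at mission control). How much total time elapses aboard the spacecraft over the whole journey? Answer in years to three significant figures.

Leg 1: 32.3 years is already measured aboard the spacecraft.
Leg 2: γ = 1/√(1 − 0.7263²) = 1/√0.4725 = 1.455; τ_2 = 6.21/1.455 = 4.269 years.
Leg 3: 8.69 years is already measured aboard the spacecraft.
Leg 4: γ = 1/√(1 − 0.422²) = 1/√0.8219 = 1.103; τ_4 = 21.9/1.103 = 19.85 years.
Total: 32.30 + 4.269 + 8.690 + 19.85 years.

τ = 65.1 years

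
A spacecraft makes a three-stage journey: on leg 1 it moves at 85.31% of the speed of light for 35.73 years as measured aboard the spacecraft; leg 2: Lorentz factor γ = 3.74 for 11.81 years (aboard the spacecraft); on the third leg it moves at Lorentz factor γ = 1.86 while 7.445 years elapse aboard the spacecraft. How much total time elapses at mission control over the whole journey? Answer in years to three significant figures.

Leg 1: β = 0.8531; γ = 1/√(1 − 0.8531²) = 1/√0.2722 = 1.917; Δt_1 = 1.917 × 35.73 = 68.48 years.
Leg 2: γ = 3.74; Δt_2 = 3.740 × 11.81 = 44.17 years.
Leg 3: γ = 1.86; Δt_3 = 1.860 × 7.445 = 13.85 years.
Total: 68.48 + 44.17 + 13.85 years.

Δt = 126 years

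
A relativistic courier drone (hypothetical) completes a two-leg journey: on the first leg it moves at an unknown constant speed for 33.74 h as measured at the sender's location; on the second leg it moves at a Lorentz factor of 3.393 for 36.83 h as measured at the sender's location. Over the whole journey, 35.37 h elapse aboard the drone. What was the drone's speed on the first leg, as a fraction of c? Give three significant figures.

Leg 1: speed unknown; τ_1 = 33.74/γ_1.
Leg 2: γ = 3.393; τ_2 = 36.83/3.393 = 10.85 h.
Total proper time: τ_1 + 10.85 = 35.37, so τ_1 = 35.37 − 10.85 = 24.52 h.
γ_1 = 33.74/24.52 = 1.376; β = √(1 − 1/γ²) = √0.4721.

β = 0.687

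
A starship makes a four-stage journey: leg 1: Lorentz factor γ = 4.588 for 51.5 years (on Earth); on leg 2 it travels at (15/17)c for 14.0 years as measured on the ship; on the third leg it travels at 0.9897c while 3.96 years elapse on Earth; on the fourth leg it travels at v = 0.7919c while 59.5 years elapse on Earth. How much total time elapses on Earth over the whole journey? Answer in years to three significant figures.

Δt = 145 years

Leg 1: 51.5 years is already measured on Earth.
Leg 2: γ = 1/√(1 − (15/17)²) = 17/8 = 2.125; Δt_2 = 2.125 × 14.0 = 29.75 years.
Leg 3: 3.96 years is already measured on Earth.
Leg 4: 59.5 years is already measured on Earth.
Total: 51.50 + 29.75 + 3.960 + 59.50 years.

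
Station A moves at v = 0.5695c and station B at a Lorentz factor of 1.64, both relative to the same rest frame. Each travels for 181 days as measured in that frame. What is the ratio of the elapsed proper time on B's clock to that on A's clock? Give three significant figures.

τ_B/τ_A = 0.742

A: γ = 1/√(1 − 0.5695²) = 1/√0.6757 = 1.217. B: γ = 1.64.
τ_A/τ_B = γ_B/γ_A = 1.640/1.217 = 1.348, so τ_B/τ_A = 0.7418.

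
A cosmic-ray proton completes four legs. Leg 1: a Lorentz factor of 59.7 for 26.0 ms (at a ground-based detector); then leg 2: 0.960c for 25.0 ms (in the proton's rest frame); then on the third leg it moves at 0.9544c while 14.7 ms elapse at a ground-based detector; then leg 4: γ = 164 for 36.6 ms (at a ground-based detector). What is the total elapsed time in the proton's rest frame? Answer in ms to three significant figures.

Leg 1: γ = 59.7; τ_1 = 26.0/59.70 = 0.4355 ms.
Leg 2: 25.0 ms is already measured in the proton's rest frame.
Leg 3: γ = 1/√(1 − 0.9544²) = 1/√0.08912 = 3.350; τ_3 = 14.7/3.350 = 4.388 ms.
Leg 4: γ = 164; τ_4 = 36.6/164.0 = 0.2232 ms.
Total: 0.4355 + 25.00 + 4.388 + 0.2232 ms.

τ = 30.0 ms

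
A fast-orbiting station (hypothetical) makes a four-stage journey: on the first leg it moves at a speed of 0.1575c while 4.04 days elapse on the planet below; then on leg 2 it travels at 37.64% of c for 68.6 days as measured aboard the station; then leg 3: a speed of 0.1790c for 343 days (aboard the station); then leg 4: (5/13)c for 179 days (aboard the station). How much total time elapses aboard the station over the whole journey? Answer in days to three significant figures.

Leg 1: γ = 1/√(1 − 0.1575²) = 1/√0.9752 = 1.013; τ_1 = 4.04/1.013 = 3.990 days.
Leg 2: 68.6 days is already measured aboard the station.
Leg 3: 343 days is already measured aboard the station.
Leg 4: 179 days is already measured aboard the station.
Total: 3.990 + 68.60 + 343.0 + 179.0 days.

τ = 595 days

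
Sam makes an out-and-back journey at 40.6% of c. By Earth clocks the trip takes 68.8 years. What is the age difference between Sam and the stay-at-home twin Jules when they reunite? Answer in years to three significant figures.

Δt − τ = 5.93 years

β = 0.406; γ = 1/√(1 − 0.406²) = 1/√0.8352 = 1.094
Sam's elapsed proper time: τ = 68.8/1.094 = 62.87 years.
Age gap = Δt − τ = 68.8 − 62.87 years.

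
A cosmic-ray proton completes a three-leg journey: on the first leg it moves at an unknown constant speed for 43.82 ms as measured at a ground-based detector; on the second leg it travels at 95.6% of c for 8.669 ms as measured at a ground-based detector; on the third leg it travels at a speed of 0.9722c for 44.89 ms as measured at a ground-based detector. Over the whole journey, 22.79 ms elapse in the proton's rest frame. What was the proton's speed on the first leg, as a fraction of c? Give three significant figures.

Leg 1: speed unknown; τ_1 = 43.82/γ_1.
Leg 2: β = 0.956; γ = 1/√(1 − 0.956²) = 1/√0.08606 = 3.409; τ_2 = 8.669/3.409 = 2.543 ms.
Leg 3: γ = 1/√(1 − 0.9722²) = 1/√0.05483 = 4.271; τ_3 = 44.89/4.271 = 10.51 ms.
Total proper time: τ_1 + 2.543 + 10.51 = 22.79, so τ_1 = 22.79 − 13.05 = 9.736 ms.
γ_1 = 43.82/9.736 = 4.501; β = √(1 − 1/γ²) = √0.9506.

β = 0.975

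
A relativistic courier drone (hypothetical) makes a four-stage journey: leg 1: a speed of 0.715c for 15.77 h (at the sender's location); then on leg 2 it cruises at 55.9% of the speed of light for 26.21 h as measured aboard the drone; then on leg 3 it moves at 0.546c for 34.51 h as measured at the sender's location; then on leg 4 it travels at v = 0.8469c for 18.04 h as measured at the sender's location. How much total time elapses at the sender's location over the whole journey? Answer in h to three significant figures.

Leg 1: 15.77 h is already measured at the sender's location.
Leg 2: β = 0.559; γ = 1/√(1 − 0.559²) = 1/√0.6875 = 1.206; Δt_2 = 1.206 × 26.21 = 31.61 h.
Leg 3: 34.51 h is already measured at the sender's location.
Leg 4: 18.04 h is already measured at the sender's location.
Total: 15.77 + 31.61 + 34.51 + 18.04 h.

Δt = 99.9 h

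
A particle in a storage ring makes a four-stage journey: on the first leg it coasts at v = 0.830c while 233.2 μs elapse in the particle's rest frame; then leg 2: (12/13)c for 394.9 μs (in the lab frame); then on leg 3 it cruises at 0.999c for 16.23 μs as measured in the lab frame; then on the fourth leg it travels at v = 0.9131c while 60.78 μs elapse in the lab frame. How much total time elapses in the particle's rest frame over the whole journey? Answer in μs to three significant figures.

τ = 411 μs

Leg 1: 233.2 μs is already measured in the particle's rest frame.
Leg 2: γ = 1/√(1 − (12/13)²) = 13/5 = 2.600; τ_2 = 394.9/2.600 = 151.9 μs.
Leg 3: γ = 1/√(1 − 0.999²) = 1/√0.001999 = 22.37; τ_3 = 16.23/22.37 = 0.7256 μs.
Leg 4: γ = 1/√(1 − 0.9131²) = 1/√0.1662 = 2.453; τ_4 = 60.78/2.453 = 24.78 μs.
Total: 233.2 + 151.9 + 0.7256 + 24.78 μs.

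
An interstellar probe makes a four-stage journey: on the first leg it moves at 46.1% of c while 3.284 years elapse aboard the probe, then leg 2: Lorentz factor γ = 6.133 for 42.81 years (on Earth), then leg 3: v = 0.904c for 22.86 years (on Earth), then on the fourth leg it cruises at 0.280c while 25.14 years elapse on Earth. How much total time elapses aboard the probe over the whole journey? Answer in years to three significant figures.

τ = 44.2 years

Leg 1: 3.284 years is already measured aboard the probe.
Leg 2: γ = 6.133; τ_2 = 42.81/6.133 = 6.980 years.
Leg 3: γ = 1/√(1 − 0.904²) = 1/√0.1828 = 2.339; τ_3 = 22.86/2.339 = 9.773 years.
Leg 4: γ = 1/√(1 − 0.280²) = 25/24 ≈ 1.042; τ_4 = 25.14/1.042 = 24.13 years.
Total: 3.284 + 6.980 + 9.773 + 24.13 years.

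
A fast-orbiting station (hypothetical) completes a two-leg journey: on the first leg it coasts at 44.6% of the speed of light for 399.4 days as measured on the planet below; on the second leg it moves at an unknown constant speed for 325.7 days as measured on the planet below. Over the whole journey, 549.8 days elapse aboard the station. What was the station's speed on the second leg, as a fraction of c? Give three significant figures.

β = 0.807

Leg 1: β = 0.446; γ = 1/√(1 − 0.446²) = 1/√0.8011 = 1.117; τ_1 = 399.4/1.117 = 357.5 days.
Leg 2: speed unknown; τ_2 = 325.7/γ_2.
Total proper time: 357.5 + τ_2 = 549.8, so τ_2 = 549.8 − 357.5 = 192.3 days.
γ_2 = 325.7/192.3 = 1.693; β = √(1 − 1/γ²) = √0.6513.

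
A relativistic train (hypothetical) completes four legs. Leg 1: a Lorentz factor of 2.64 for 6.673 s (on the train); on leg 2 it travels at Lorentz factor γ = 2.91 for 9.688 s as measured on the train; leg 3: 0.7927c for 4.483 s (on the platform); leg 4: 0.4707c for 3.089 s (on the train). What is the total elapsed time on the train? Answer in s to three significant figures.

Leg 1: 6.673 s is already measured on the train.
Leg 2: 9.688 s is already measured on the train.
Leg 3: γ = 1/√(1 − 0.7927²) = 1/√0.3716 = 1.640; τ_3 = 4.483/1.640 = 2.733 s.
Leg 4: 3.089 s is already measured on the train.
Total: 6.673 + 9.688 + 2.733 + 3.089 s.

τ = 22.2 s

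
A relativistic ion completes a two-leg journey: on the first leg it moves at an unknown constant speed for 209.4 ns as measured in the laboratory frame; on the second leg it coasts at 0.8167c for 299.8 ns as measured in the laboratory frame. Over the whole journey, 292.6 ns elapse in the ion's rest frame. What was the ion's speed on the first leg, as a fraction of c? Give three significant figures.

β = 0.821

Leg 1: speed unknown; τ_1 = 209.4/γ_1.
Leg 2: γ = 1/√(1 − 0.8167²) = 1/√0.3330 = 1.733; τ_2 = 299.8/1.733 = 173.0 ns.
Total proper time: τ_1 + 173.0 = 292.6, so τ_1 = 292.6 − 173.0 = 119.6 ns.
γ_1 = 209.4/119.6 = 1.751; β = √(1 − 1/γ²) = √0.6738.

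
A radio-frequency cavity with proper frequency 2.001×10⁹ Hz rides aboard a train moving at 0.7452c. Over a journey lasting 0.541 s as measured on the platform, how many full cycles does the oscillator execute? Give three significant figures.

N = 7.22×10⁸

γ = 1/√(1 − 0.7452²) = 1/√0.4447 = 1.500
The oscillator's own cycle count is N = f × τ where τ is the proper time on the train. τ = Δt/γ = 0.541/1.500 = 0.3608 s = 3.608×10⁻¹ s.
N = 2.001×10⁹ × 3.608×10⁻¹ = 7.219×10⁸.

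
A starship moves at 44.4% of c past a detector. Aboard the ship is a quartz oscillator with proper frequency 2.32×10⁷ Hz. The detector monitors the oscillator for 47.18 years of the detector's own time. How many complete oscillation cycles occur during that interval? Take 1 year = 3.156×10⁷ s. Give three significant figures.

β = 0.444; γ = 1/√(1 − 0.444²) = 1/√0.8029 = 1.116
During 47.18 years of lab time, the oscillator's proper time advances by τ = Δt/γ = 47.18/1.116 = 42.27 years = 1.334×10⁹ s.
N = f × τ = 2.32×10⁷ × 1.334×10⁹ = 3.095×10¹⁶.

N = 3.10×10¹⁶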